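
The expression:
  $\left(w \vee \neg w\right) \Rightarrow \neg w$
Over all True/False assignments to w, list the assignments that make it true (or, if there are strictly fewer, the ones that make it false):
is true only for:
  w=False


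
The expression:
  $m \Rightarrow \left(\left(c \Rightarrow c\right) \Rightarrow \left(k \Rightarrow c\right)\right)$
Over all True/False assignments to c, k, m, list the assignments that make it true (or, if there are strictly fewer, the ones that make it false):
is false only for:
  c=False, k=True, m=True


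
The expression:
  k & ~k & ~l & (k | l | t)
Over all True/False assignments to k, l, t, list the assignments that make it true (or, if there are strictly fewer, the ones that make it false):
is never true.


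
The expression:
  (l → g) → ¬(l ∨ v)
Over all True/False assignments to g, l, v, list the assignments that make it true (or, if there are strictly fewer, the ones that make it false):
is true only for:
  g=False, l=False, v=False;
  g=False, l=True, v=False;
  g=False, l=True, v=True;
  g=True, l=False, v=False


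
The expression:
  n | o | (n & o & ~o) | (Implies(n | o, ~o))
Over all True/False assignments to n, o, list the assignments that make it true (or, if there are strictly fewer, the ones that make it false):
is always true.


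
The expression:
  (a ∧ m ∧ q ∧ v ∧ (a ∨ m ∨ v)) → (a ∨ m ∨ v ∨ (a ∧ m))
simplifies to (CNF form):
True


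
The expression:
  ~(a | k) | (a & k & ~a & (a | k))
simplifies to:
~a & ~k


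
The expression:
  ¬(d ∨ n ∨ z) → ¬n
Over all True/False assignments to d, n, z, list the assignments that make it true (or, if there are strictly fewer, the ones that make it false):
is always true.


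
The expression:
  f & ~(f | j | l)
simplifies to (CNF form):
False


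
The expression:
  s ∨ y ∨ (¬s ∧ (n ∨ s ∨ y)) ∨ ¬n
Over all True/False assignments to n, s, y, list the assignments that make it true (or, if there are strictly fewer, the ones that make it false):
is always true.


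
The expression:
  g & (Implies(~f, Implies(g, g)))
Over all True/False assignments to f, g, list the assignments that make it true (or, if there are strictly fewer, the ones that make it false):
is true only for:
  f=False, g=True;
  f=True, g=True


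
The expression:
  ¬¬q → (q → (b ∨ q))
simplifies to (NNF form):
True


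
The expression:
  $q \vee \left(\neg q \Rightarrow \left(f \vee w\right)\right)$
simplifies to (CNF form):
$f \vee q \vee w$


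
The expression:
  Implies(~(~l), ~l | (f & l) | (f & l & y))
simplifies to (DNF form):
f | ~l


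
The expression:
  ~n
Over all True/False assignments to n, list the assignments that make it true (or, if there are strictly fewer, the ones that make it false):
is true only for:
  n=False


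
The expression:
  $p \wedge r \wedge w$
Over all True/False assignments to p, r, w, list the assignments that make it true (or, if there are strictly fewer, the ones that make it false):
is true only for:
  p=True, r=True, w=True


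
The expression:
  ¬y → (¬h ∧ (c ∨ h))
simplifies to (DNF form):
y ∨ (c ∧ ¬h)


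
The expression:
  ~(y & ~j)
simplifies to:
j | ~y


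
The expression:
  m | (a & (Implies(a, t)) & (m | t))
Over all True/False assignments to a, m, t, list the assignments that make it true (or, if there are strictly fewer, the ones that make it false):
is false only for:
  a=False, m=False, t=False;
  a=False, m=False, t=True;
  a=True, m=False, t=False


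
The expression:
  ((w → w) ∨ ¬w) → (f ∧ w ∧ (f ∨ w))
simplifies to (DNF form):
f ∧ w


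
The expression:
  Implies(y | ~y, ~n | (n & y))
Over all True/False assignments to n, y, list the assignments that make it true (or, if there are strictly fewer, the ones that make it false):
is false only for:
  n=True, y=False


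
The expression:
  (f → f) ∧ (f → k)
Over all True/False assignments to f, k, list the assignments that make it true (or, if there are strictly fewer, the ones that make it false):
is false only for:
  f=True, k=False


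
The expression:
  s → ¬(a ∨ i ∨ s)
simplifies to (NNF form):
¬s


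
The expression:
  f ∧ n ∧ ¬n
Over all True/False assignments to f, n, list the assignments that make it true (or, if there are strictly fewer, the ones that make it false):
is never true.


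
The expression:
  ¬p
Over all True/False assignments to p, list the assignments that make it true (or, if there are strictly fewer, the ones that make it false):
is true only for:
  p=False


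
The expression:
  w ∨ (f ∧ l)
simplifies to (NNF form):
w ∨ (f ∧ l)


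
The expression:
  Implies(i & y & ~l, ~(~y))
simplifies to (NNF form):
True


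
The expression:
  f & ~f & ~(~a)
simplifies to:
False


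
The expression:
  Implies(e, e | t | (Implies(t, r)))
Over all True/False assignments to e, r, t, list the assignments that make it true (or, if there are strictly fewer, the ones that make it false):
is always true.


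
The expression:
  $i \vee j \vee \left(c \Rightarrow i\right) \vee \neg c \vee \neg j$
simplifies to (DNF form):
$\text{True}$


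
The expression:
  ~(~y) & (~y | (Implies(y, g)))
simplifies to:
g & y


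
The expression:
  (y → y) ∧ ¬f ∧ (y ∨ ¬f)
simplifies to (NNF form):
¬f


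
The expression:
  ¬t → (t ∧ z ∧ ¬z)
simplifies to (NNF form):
t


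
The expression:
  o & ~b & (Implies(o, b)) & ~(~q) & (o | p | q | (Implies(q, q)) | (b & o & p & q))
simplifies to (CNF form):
False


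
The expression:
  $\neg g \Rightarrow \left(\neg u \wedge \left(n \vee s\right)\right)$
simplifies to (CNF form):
$\left(g \vee \neg u\right) \wedge \left(g \vee n \vee s\right)$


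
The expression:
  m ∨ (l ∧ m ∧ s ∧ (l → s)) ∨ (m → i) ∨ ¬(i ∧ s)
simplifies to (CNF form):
True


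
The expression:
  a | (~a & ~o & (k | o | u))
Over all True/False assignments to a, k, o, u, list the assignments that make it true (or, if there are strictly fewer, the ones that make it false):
is false only for:
  a=False, k=False, o=False, u=False;
  a=False, k=False, o=True, u=False;
  a=False, k=False, o=True, u=True;
  a=False, k=True, o=True, u=False;
  a=False, k=True, o=True, u=True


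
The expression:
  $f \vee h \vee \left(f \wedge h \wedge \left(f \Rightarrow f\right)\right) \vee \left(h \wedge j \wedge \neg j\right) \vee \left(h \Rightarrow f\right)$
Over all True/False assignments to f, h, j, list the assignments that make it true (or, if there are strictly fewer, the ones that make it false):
is always true.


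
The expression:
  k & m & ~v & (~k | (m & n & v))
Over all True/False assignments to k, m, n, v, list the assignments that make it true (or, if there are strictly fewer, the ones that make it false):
is never true.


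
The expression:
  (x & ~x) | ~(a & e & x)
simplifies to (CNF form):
~a | ~e | ~x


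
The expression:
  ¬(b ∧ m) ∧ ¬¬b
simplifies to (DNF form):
b ∧ ¬m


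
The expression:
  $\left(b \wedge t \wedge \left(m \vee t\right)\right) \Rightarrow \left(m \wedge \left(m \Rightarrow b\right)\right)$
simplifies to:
$m \vee \neg b \vee \neg t$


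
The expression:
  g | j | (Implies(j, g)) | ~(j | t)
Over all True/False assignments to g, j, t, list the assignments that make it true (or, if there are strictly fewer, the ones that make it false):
is always true.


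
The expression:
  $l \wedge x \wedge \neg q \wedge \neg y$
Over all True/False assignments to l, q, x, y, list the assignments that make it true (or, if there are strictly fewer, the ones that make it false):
is true only for:
  l=True, q=False, x=True, y=False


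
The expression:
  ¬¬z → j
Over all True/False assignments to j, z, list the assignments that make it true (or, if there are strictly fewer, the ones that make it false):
is false only for:
  j=False, z=True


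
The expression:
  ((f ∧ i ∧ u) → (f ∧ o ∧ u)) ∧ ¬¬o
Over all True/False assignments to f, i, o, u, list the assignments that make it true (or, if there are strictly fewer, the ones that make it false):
is true only for:
  f=False, i=False, o=True, u=False;
  f=False, i=False, o=True, u=True;
  f=False, i=True, o=True, u=False;
  f=False, i=True, o=True, u=True;
  f=True, i=False, o=True, u=False;
  f=True, i=False, o=True, u=True;
  f=True, i=True, o=True, u=False;
  f=True, i=True, o=True, u=True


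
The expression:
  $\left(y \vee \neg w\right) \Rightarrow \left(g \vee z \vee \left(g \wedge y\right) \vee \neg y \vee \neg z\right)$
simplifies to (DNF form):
$\text{True}$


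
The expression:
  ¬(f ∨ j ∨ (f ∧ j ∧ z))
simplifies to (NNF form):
¬f ∧ ¬j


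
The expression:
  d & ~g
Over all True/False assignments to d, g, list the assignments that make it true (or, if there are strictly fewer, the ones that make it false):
is true only for:
  d=True, g=False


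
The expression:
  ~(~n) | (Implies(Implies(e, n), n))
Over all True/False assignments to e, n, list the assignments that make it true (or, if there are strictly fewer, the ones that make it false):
is false only for:
  e=False, n=False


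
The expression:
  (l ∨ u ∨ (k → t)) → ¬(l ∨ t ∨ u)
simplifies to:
¬l ∧ ¬t ∧ ¬u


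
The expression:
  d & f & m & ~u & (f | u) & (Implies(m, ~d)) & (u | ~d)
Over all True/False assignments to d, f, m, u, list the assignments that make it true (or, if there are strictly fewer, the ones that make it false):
is never true.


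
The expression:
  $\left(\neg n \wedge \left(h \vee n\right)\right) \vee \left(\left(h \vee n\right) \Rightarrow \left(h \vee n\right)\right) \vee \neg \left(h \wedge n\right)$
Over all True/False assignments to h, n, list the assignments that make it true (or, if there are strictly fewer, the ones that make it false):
is always true.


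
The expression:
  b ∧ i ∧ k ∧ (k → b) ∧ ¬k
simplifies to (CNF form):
False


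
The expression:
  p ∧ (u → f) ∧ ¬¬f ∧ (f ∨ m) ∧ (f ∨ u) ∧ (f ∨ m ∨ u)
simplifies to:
f ∧ p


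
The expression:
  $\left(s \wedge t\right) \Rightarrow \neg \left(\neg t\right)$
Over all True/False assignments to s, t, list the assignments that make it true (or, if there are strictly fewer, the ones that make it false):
is always true.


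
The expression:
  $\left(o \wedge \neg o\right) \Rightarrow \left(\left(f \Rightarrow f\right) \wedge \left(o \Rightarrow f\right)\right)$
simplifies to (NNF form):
$\text{True}$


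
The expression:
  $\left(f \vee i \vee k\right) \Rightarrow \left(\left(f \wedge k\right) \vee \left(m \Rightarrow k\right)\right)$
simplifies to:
$k \vee \left(\neg f \wedge \neg i\right) \vee \neg m$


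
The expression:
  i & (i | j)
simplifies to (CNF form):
i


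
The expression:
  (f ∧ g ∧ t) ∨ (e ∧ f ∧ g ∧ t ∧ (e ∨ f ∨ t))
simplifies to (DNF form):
f ∧ g ∧ t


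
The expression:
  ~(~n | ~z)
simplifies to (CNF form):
n & z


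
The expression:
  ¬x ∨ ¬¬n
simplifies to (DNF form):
n ∨ ¬x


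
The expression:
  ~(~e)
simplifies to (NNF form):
e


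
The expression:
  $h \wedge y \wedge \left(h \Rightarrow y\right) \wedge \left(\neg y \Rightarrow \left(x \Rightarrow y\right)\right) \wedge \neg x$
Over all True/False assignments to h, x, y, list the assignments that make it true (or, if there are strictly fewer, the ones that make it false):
is true only for:
  h=True, x=False, y=True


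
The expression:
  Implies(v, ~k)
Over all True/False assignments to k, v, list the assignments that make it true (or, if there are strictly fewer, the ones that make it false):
is false only for:
  k=True, v=True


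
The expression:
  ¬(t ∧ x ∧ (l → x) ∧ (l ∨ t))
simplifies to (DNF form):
¬t ∨ ¬x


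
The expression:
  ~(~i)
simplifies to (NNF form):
i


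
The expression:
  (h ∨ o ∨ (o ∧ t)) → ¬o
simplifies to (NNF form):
¬o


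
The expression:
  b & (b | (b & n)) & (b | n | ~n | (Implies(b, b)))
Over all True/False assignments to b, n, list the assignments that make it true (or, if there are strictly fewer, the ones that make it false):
is true only for:
  b=True, n=False;
  b=True, n=True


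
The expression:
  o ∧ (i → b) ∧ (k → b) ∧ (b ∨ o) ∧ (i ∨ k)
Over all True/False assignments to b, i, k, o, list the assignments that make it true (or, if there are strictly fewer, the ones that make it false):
is true only for:
  b=True, i=False, k=True, o=True;
  b=True, i=True, k=False, o=True;
  b=True, i=True, k=True, o=True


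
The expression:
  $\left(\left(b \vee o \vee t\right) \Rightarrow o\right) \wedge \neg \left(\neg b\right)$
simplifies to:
$b \wedge o$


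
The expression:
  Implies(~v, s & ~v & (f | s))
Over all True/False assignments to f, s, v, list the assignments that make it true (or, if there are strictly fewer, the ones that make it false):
is false only for:
  f=False, s=False, v=False;
  f=True, s=False, v=False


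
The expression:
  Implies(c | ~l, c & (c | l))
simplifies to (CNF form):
c | l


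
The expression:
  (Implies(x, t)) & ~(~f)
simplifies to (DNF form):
(f & t) | (f & ~x)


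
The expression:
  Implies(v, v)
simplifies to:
True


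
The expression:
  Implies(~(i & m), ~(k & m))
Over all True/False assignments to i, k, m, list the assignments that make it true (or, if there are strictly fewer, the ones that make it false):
is false only for:
  i=False, k=True, m=True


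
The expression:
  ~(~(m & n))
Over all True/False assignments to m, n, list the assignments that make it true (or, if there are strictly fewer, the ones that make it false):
is true only for:
  m=True, n=True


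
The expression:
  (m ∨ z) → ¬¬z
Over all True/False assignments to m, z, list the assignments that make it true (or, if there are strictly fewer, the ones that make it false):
is false only for:
  m=True, z=False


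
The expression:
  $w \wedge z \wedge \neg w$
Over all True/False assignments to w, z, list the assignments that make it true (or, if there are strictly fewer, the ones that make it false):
is never true.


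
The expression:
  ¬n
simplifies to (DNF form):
¬n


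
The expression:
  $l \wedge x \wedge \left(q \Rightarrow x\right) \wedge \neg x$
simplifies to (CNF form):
$\text{False}$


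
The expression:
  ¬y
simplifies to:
¬y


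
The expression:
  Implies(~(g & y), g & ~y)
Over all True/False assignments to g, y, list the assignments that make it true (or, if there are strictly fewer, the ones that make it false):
is true only for:
  g=True, y=False;
  g=True, y=True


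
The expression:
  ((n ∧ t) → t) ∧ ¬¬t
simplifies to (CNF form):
t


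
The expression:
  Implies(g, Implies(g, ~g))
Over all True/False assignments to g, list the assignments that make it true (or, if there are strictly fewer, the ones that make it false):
is true only for:
  g=False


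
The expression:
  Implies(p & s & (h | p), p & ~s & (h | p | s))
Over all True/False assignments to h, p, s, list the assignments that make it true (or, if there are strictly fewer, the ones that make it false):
is false only for:
  h=False, p=True, s=True;
  h=True, p=True, s=True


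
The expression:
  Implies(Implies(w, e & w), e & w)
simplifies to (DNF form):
w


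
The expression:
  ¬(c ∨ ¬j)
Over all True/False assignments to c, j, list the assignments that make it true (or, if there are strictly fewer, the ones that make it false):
is true only for:
  c=False, j=True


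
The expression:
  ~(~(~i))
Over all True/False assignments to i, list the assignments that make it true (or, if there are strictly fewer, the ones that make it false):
is true only for:
  i=False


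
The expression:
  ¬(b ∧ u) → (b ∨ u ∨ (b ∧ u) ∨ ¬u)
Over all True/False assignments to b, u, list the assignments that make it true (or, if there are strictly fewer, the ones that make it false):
is always true.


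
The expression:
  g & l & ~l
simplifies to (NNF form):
False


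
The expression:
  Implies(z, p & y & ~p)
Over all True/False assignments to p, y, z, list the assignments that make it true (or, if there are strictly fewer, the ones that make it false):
is true only for:
  p=False, y=False, z=False;
  p=False, y=True, z=False;
  p=True, y=False, z=False;
  p=True, y=True, z=False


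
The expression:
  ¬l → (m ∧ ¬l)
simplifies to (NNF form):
l ∨ m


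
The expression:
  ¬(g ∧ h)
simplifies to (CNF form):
¬g ∨ ¬h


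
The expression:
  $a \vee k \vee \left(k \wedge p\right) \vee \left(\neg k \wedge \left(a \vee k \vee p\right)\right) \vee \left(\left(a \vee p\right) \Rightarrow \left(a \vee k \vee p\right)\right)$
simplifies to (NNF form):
$\text{True}$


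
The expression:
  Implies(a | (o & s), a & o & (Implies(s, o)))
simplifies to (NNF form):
(o | ~a) & (a | ~o | ~s)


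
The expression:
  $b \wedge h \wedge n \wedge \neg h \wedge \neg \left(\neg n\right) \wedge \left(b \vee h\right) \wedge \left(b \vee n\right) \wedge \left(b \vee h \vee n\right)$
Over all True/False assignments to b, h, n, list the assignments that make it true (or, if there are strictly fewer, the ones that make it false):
is never true.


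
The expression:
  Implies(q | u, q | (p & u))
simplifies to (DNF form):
p | q | ~u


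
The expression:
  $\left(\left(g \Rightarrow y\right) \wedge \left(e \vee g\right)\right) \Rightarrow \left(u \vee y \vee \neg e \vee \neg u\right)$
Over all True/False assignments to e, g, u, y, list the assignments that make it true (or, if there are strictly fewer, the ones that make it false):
is always true.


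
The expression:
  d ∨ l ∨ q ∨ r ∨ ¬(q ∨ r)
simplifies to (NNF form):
True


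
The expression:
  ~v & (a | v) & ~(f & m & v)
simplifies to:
a & ~v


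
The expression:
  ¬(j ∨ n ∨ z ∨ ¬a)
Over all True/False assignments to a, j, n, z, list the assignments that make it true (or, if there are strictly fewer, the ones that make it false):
is true only for:
  a=True, j=False, n=False, z=False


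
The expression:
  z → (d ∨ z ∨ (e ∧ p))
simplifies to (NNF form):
True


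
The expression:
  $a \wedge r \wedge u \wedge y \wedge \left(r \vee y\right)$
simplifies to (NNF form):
$a \wedge r \wedge u \wedge y$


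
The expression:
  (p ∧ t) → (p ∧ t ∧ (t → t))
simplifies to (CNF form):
True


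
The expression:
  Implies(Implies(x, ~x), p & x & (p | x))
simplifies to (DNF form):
x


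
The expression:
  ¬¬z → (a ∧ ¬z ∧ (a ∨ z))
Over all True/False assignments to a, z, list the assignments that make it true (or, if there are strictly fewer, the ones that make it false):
is true only for:
  a=False, z=False;
  a=True, z=False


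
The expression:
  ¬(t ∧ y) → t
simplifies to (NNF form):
t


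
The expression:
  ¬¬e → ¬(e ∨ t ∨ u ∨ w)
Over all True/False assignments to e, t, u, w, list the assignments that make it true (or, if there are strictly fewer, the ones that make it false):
is true only for:
  e=False, t=False, u=False, w=False;
  e=False, t=False, u=False, w=True;
  e=False, t=False, u=True, w=False;
  e=False, t=False, u=True, w=True;
  e=False, t=True, u=False, w=False;
  e=False, t=True, u=False, w=True;
  e=False, t=True, u=True, w=False;
  e=False, t=True, u=True, w=True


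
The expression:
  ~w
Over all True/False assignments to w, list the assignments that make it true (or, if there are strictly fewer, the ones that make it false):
is true only for:
  w=False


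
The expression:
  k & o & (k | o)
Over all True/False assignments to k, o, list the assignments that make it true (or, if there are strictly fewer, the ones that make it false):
is true only for:
  k=True, o=True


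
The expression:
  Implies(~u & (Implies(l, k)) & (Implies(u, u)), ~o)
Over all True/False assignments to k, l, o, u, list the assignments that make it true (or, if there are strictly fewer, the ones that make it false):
is false only for:
  k=False, l=False, o=True, u=False;
  k=True, l=False, o=True, u=False;
  k=True, l=True, o=True, u=False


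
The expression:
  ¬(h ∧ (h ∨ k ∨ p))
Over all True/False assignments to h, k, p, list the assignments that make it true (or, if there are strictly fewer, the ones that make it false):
is true only for:
  h=False, k=False, p=False;
  h=False, k=False, p=True;
  h=False, k=True, p=False;
  h=False, k=True, p=True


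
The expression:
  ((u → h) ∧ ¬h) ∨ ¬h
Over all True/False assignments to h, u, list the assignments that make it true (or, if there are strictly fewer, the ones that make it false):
is true only for:
  h=False, u=False;
  h=False, u=True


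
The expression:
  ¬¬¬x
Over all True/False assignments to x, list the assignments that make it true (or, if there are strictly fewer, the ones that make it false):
is true only for:
  x=False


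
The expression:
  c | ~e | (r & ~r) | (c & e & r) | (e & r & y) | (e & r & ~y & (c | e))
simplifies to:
c | r | ~e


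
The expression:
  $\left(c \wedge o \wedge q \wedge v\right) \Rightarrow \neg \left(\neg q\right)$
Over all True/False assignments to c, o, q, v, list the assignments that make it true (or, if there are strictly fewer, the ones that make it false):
is always true.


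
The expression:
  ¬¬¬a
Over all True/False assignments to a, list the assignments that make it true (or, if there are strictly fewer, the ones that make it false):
is true only for:
  a=False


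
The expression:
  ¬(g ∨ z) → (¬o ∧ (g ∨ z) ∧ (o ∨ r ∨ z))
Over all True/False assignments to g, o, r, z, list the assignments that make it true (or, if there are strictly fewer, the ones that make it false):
is false only for:
  g=False, o=False, r=False, z=False;
  g=False, o=False, r=True, z=False;
  g=False, o=True, r=False, z=False;
  g=False, o=True, r=True, z=False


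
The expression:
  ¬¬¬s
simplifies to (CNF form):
¬s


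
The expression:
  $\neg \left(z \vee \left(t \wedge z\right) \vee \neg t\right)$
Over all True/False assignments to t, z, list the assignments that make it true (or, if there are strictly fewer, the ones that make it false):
is true only for:
  t=True, z=False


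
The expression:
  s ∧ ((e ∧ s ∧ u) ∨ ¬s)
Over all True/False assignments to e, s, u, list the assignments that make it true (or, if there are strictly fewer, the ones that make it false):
is true only for:
  e=True, s=True, u=True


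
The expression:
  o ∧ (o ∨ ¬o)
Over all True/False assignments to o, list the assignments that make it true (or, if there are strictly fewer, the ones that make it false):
is true only for:
  o=True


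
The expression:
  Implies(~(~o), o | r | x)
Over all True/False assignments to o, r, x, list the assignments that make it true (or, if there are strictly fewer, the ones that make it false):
is always true.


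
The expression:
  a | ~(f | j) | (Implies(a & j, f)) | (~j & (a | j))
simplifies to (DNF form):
True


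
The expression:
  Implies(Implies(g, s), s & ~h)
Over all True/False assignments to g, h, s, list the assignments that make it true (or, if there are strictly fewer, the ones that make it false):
is true only for:
  g=False, h=False, s=True;
  g=True, h=False, s=False;
  g=True, h=False, s=True;
  g=True, h=True, s=False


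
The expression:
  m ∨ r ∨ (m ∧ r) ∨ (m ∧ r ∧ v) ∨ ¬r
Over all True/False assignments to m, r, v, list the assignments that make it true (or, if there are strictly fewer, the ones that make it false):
is always true.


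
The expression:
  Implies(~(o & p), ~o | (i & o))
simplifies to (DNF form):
i | p | ~o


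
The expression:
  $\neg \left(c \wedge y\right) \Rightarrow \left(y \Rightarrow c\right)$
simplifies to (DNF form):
$c \vee \neg y$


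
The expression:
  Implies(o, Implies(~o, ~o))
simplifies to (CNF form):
True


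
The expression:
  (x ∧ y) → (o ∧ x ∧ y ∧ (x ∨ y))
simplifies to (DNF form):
o ∨ ¬x ∨ ¬y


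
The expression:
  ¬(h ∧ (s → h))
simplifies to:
¬h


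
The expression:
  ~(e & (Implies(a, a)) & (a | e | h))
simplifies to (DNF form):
~e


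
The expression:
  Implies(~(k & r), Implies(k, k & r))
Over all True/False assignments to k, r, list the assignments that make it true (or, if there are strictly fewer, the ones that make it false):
is false only for:
  k=True, r=False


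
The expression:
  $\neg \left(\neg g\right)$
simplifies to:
$g$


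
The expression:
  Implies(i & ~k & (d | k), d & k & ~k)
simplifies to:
k | ~d | ~i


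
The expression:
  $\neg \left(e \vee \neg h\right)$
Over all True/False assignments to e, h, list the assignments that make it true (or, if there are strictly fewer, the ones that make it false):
is true only for:
  e=False, h=True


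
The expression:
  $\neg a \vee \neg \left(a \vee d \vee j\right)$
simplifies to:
$\neg a$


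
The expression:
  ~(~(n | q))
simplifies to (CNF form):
n | q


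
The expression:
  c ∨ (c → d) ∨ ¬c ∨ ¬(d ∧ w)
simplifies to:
True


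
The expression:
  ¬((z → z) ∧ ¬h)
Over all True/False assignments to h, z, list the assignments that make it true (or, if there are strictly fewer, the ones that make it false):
is true only for:
  h=True, z=False;
  h=True, z=True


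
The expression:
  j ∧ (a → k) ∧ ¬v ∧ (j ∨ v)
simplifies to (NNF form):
j ∧ ¬v ∧ (k ∨ ¬a)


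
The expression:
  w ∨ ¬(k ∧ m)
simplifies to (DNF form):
w ∨ ¬k ∨ ¬m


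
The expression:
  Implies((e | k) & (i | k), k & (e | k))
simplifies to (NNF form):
k | ~e | ~i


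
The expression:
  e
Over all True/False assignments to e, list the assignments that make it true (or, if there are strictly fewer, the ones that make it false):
is true only for:
  e=True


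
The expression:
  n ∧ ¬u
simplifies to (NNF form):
n ∧ ¬u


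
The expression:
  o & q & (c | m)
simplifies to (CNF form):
o & q & (c | m)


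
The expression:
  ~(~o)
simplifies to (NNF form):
o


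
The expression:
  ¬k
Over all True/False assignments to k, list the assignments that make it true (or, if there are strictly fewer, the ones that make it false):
is true only for:
  k=False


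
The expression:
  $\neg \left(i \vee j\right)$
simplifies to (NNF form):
$\neg i \wedge \neg j$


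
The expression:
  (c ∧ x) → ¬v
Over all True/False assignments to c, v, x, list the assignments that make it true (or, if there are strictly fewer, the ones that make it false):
is false only for:
  c=True, v=True, x=True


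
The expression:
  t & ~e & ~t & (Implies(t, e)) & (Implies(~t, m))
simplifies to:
False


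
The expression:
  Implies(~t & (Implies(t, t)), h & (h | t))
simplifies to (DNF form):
h | t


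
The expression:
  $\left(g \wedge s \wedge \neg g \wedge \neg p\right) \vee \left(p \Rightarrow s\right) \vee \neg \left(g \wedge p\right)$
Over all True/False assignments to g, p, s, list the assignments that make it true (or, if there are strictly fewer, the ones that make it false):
is false only for:
  g=True, p=True, s=False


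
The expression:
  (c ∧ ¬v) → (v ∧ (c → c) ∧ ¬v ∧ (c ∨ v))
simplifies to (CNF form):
v ∨ ¬c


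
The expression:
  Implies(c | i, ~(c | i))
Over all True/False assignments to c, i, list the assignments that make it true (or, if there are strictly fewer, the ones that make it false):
is true only for:
  c=False, i=False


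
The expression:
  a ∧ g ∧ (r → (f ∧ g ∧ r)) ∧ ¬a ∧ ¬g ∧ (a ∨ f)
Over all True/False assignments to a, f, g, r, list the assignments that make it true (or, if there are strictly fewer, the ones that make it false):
is never true.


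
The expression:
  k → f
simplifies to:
f ∨ ¬k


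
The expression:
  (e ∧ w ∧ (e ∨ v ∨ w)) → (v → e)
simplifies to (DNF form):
True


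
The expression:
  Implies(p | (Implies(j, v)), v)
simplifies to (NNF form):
v | (j & ~p)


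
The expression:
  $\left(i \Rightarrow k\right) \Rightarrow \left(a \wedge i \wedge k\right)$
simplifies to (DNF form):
$\left(a \wedge i\right) \vee \left(i \wedge \neg k\right)$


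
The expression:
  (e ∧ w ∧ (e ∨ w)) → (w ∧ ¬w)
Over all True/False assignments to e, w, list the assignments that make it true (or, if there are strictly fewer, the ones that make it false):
is false only for:
  e=True, w=True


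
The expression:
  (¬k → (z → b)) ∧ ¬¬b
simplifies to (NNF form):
b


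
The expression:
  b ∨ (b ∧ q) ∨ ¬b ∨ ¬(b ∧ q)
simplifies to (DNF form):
True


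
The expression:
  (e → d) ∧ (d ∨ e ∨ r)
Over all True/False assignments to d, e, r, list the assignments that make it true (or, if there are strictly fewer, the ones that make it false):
is false only for:
  d=False, e=False, r=False;
  d=False, e=True, r=False;
  d=False, e=True, r=True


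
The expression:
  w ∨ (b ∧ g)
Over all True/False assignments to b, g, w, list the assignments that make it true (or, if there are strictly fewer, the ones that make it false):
is false only for:
  b=False, g=False, w=False;
  b=False, g=True, w=False;
  b=True, g=False, w=False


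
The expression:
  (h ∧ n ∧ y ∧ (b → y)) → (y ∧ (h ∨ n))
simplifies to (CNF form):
True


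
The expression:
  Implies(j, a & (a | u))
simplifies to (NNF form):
a | ~j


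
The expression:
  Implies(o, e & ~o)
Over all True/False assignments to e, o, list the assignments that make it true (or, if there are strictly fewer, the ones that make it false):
is true only for:
  e=False, o=False;
  e=True, o=False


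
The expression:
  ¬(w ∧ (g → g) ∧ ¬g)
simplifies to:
g ∨ ¬w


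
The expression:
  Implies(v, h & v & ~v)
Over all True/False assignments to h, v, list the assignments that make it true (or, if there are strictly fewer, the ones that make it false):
is true only for:
  h=False, v=False;
  h=True, v=False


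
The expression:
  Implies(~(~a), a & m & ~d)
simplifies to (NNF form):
~a | (m & ~d)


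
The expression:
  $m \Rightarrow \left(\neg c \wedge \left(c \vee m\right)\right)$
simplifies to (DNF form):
$\neg c \vee \neg m$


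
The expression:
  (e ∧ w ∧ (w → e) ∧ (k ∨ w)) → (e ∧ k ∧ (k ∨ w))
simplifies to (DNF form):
k ∨ ¬e ∨ ¬w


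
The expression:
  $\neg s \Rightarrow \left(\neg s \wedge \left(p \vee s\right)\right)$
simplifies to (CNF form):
$p \vee s$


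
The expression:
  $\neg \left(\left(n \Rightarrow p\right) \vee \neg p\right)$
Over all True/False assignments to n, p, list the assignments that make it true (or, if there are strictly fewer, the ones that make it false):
is never true.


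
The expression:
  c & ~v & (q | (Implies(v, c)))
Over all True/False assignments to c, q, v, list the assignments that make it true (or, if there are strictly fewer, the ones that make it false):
is true only for:
  c=True, q=False, v=False;
  c=True, q=True, v=False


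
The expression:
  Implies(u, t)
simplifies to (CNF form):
t | ~u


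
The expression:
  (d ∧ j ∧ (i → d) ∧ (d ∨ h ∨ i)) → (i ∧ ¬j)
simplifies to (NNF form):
¬d ∨ ¬j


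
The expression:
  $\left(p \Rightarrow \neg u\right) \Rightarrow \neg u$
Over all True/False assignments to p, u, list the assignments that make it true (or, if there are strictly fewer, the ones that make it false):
is false only for:
  p=False, u=True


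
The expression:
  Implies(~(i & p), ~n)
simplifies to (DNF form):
~n | (i & p)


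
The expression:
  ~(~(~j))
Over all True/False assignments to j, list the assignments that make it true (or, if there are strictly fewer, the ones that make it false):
is true only for:
  j=False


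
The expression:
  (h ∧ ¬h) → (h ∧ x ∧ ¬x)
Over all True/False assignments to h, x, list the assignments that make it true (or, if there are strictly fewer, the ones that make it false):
is always true.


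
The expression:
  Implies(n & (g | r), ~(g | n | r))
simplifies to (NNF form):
~n | (~g & ~r)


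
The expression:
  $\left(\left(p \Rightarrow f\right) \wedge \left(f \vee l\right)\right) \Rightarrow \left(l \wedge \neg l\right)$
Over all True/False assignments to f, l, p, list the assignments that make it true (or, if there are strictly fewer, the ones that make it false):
is true only for:
  f=False, l=False, p=False;
  f=False, l=False, p=True;
  f=False, l=True, p=True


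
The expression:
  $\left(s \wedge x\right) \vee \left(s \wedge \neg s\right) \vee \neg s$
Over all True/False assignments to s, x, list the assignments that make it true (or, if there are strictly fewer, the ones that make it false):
is false only for:
  s=True, x=False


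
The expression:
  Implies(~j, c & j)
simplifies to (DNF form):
j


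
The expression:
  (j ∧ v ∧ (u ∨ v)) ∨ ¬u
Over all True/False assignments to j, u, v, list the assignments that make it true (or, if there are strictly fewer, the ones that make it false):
is false only for:
  j=False, u=True, v=False;
  j=False, u=True, v=True;
  j=True, u=True, v=False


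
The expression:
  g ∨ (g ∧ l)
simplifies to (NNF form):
g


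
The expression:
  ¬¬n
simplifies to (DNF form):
n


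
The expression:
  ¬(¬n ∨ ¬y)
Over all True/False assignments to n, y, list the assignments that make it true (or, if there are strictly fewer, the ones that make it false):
is true only for:
  n=True, y=True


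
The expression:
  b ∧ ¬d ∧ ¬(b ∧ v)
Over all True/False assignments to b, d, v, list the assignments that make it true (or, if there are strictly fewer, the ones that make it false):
is true only for:
  b=True, d=False, v=False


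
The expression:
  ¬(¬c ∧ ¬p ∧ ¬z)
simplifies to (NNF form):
c ∨ p ∨ z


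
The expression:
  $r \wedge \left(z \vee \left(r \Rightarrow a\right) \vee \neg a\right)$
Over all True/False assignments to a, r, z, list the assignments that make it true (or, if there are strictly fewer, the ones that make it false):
is true only for:
  a=False, r=True, z=False;
  a=False, r=True, z=True;
  a=True, r=True, z=False;
  a=True, r=True, z=True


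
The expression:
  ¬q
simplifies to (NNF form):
¬q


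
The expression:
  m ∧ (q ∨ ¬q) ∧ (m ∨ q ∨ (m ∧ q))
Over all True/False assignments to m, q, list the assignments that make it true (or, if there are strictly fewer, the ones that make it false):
is true only for:
  m=True, q=False;
  m=True, q=True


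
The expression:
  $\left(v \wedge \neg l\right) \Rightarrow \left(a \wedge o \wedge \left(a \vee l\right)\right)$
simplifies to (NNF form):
$l \vee \left(a \wedge o\right) \vee \neg v$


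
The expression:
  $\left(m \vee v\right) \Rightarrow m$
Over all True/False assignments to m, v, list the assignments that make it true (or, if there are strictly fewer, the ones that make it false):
is false only for:
  m=False, v=True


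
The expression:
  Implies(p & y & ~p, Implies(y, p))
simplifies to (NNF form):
True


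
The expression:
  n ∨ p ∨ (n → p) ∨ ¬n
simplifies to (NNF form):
True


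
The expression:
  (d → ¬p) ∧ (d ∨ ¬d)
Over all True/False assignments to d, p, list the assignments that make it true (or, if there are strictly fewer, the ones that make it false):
is false only for:
  d=True, p=True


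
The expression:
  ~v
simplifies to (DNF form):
~v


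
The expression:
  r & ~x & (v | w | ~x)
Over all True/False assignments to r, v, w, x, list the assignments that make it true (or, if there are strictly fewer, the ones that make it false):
is true only for:
  r=True, v=False, w=False, x=False;
  r=True, v=False, w=True, x=False;
  r=True, v=True, w=False, x=False;
  r=True, v=True, w=True, x=False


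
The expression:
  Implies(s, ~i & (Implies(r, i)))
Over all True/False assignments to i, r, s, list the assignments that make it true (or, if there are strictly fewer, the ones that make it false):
is false only for:
  i=False, r=True, s=True;
  i=True, r=False, s=True;
  i=True, r=True, s=True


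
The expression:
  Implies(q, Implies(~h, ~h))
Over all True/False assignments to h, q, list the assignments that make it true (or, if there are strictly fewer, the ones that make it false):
is always true.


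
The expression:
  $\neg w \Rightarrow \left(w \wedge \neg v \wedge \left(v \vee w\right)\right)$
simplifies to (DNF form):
$w$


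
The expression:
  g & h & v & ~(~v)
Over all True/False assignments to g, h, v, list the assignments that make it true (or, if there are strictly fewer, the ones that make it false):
is true only for:
  g=True, h=True, v=True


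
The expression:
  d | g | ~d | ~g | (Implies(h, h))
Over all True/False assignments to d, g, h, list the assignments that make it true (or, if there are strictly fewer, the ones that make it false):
is always true.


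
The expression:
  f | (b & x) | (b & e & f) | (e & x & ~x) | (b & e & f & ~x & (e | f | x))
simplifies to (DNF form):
f | (b & x)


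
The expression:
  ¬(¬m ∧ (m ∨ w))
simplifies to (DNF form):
m ∨ ¬w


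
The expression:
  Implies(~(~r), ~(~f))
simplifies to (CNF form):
f | ~r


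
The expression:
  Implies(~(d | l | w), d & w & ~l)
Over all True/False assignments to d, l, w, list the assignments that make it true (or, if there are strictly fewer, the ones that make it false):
is false only for:
  d=False, l=False, w=False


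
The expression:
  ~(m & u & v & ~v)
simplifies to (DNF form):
True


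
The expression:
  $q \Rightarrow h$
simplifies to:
$h \vee \neg q$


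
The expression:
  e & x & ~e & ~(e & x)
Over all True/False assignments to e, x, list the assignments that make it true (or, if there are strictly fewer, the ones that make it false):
is never true.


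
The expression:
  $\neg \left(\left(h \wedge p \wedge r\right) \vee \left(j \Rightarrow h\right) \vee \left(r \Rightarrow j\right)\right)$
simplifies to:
$\text{False}$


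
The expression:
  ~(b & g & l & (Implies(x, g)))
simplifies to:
~b | ~g | ~l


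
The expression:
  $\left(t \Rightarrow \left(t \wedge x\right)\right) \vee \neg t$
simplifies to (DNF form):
$x \vee \neg t$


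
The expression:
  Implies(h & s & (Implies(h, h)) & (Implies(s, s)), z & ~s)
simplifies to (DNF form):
~h | ~s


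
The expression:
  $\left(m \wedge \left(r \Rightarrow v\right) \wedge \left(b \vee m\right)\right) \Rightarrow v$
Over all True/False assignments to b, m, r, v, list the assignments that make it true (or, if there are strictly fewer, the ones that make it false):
is false only for:
  b=False, m=True, r=False, v=False;
  b=True, m=True, r=False, v=False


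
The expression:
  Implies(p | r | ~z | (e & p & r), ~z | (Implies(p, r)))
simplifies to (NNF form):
r | ~p | ~z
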